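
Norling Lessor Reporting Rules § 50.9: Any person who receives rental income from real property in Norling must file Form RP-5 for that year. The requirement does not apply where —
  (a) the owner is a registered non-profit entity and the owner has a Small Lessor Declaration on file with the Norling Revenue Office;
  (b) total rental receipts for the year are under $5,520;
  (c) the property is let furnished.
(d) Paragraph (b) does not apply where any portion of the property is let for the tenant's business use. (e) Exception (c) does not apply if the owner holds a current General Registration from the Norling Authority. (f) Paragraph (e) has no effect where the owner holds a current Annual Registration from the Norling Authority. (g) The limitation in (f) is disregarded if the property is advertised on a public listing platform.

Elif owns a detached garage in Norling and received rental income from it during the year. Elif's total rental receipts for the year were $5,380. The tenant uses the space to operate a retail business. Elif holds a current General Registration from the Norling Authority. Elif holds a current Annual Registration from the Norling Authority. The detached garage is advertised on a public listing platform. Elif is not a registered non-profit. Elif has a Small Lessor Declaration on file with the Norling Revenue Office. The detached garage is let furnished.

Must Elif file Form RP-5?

Yes — Elif must file Form RP-5.

Exception (a) requires that the owner is a registered non-profit entity; but Elif is not a registered non-profit, so (a) is unavailable.
All of (b)'s requirements are met (total rental receipts for the year are $5,380, under the $5,520 limit). Turning to paragraph (d): (d) is triggered — the space is let for business use. (b) is therefore removed.
Exception (c): the property is let furnished — every condition holds. Turning to paragraphs (e)–(g): (e) operates against (c): a current General Registration is held. (f) would limit (e) — a current Annual Registration is held — but (g) sets (f) aside: (g) applies — the property is publicly advertised. So (c) is unavailable.
No exception is made out. Elif falls within the general rule.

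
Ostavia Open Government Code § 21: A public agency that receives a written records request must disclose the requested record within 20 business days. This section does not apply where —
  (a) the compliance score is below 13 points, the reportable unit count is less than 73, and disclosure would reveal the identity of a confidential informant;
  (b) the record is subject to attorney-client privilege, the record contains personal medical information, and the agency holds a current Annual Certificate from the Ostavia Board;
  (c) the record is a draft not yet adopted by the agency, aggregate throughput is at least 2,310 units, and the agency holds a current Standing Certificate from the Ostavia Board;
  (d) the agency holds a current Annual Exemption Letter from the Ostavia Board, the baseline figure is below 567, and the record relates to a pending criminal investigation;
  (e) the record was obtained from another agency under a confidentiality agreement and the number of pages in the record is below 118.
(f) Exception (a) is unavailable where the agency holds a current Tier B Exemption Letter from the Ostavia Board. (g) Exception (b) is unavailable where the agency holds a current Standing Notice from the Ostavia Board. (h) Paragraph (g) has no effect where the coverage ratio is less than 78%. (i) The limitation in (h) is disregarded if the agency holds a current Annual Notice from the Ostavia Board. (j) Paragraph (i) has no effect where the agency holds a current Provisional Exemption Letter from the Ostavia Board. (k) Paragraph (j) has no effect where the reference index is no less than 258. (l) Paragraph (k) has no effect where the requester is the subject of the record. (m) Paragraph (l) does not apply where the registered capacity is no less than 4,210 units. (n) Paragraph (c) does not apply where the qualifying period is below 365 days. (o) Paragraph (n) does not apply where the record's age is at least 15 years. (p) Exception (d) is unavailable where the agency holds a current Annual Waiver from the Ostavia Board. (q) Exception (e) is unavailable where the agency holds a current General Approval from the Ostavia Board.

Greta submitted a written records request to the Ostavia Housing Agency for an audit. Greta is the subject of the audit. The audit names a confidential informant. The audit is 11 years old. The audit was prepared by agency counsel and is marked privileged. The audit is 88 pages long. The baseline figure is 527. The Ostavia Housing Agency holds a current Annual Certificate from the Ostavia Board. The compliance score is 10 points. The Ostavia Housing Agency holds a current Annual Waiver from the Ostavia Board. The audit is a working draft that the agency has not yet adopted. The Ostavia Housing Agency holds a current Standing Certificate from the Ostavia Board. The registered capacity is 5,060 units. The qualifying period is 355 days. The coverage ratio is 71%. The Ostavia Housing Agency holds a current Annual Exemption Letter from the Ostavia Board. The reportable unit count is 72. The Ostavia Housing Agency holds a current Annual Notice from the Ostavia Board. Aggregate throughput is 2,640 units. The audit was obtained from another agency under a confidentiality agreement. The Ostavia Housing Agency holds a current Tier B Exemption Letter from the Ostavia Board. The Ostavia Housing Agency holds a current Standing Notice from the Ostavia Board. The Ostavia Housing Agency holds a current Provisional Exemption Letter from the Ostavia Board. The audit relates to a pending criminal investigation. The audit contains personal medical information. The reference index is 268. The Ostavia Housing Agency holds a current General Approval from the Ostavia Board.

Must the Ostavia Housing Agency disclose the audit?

Exception (a): the compliance score is 10 points, below the 13 points limit; the reportable unit count is 72, less than the 73 limit; the audit names a confidential informant — every condition holds. But applying paragraph (f): (f) operates against (a): a current Tier B Exemption Letter is held. (a) is therefore removed.
Exception (b): the audit is privileged; the audit contains personal medical information; a current Annual Certificate is held — every condition holds. However, paragraphs (g)–(m) must be considered: (g) is triggered — a current Standing Notice is held. (h) is engaged (the coverage ratio is 71%, less than the 78% limit), but is displaced by (i): (i) applies — a current Annual Notice is held. (j) is triggered (a current Provisional Exemption Letter is held), but is itself disapplied by (k): (k) operates against (j): the reference index is 268, meeting the 258 threshold. (l) applies (Greta is the subject of the audit), but is itself disapplied by (m): (m) operates against (l): the registered capacity is 5,060 units, meeting the 4,210 units threshold. (b) is therefore removed.
Exception (c) is satisfied on its face — the audit is an unadopted draft; aggregate throughput is 2,640 units, meeting the 2,310 units threshold; a current Standing Certificate is held. Turning to paragraphs (n)–(o): (n) operates against (c): the qualifying period is 355 days, below the 365 days limit. (o) is inapplicable (the record's age is 11 years, short of 15 years), so (n) stands. (c) is therefore removed.
All of (d)'s requirements are met (a current Annual Exemption Letter is held; the baseline figure is 527, below the 567 limit; the audit relates to a pending investigation). Turning to paragraph (p): (p) applies — a current Annual Waiver is held. (d) is therefore removed.
Exception (e) is satisfied on its face — the audit was obtained under a confidentiality agreement; the number of pages in the record is 88, below the 118 limit. But: (q) operates against (e): a current General Approval is held. (e) is therefore removed.
None of the exceptions is available; § 21 applies in full.

Yes — the Ostavia Housing Agency must disclose the audit.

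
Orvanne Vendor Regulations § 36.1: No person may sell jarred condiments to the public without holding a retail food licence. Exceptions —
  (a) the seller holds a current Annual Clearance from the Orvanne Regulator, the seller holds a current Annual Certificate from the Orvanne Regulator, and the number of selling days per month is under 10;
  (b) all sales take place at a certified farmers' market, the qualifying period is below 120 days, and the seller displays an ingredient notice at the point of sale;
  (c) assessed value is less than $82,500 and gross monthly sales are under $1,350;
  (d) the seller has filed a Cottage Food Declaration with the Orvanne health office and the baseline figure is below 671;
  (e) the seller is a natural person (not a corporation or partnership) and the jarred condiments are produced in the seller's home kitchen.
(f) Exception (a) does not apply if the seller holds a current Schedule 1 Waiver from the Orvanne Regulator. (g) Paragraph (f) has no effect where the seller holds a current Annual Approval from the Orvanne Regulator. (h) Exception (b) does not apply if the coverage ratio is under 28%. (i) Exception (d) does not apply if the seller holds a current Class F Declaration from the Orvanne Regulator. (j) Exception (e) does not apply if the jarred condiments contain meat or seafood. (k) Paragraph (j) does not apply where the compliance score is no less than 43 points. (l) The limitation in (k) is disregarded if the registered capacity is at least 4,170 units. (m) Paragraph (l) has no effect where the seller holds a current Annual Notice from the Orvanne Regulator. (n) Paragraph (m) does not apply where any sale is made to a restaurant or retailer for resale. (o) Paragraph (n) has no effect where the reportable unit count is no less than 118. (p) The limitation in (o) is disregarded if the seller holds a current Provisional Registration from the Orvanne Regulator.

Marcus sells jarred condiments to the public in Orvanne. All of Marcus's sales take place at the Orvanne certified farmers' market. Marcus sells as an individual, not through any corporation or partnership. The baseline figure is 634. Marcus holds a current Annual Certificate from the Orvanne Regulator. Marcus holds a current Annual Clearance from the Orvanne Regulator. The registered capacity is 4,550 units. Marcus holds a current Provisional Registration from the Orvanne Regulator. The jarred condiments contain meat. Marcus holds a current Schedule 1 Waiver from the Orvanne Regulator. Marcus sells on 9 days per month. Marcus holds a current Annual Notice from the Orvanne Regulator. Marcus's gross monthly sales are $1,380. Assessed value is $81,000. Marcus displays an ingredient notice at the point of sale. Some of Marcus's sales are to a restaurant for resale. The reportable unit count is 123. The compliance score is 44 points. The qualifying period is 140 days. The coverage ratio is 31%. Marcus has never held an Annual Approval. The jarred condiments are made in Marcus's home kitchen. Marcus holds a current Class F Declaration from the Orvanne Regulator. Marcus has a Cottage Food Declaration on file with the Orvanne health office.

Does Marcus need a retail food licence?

Yes — Marcus must hold a retail food licence.

All of (a)'s requirements are met (a current Annual Clearance is held; a current Annual Certificate is held; the number of selling days per month is 9, under the 10 limit). Turning to paragraphs (f)–(g): (f) is engaged — a current Schedule 1 Waiver is held. (g), which would lift (f), does not operate here — the Annual Approval is not current. (a) is therefore removed.
Exception (b) does not apply: the qualifying period is 140 days, not below 120 days.
Exception (c) fails — gross monthly sales are $1,380, not under $1,350.
Exception (d): a Cottage Food Declaration is on file; the baseline figure is 634, below the 671 limit — every condition holds. Turning to paragraph (i): (i) applies — a current Class F Declaration is held. So (d) is unavailable.
Exception (e)'s conditions are all satisfied: the seller is a natural person; the jarred condiments are home-kitchen produced. But applying paragraphs (j)–(p): (j) is engaged — the jarred condiments contain meat. (k) applies (the compliance score is 44 points, meeting the 43 points threshold), but is itself disapplied by (l): (l) is engaged — the registered capacity is 4,550 units, meeting the 4,170 units threshold. (m) is engaged (a current Annual Notice is held), but is set aside by (n): (n) is triggered — some sales are to a restaurant for resale. (o) is engaged (the reportable unit count is 123, meeting the 118 threshold), but is displaced by (p): (p) operates against (o): a current Provisional Registration is held. (e) is therefore removed.
None of the exceptions is available; § 36.1 applies in full.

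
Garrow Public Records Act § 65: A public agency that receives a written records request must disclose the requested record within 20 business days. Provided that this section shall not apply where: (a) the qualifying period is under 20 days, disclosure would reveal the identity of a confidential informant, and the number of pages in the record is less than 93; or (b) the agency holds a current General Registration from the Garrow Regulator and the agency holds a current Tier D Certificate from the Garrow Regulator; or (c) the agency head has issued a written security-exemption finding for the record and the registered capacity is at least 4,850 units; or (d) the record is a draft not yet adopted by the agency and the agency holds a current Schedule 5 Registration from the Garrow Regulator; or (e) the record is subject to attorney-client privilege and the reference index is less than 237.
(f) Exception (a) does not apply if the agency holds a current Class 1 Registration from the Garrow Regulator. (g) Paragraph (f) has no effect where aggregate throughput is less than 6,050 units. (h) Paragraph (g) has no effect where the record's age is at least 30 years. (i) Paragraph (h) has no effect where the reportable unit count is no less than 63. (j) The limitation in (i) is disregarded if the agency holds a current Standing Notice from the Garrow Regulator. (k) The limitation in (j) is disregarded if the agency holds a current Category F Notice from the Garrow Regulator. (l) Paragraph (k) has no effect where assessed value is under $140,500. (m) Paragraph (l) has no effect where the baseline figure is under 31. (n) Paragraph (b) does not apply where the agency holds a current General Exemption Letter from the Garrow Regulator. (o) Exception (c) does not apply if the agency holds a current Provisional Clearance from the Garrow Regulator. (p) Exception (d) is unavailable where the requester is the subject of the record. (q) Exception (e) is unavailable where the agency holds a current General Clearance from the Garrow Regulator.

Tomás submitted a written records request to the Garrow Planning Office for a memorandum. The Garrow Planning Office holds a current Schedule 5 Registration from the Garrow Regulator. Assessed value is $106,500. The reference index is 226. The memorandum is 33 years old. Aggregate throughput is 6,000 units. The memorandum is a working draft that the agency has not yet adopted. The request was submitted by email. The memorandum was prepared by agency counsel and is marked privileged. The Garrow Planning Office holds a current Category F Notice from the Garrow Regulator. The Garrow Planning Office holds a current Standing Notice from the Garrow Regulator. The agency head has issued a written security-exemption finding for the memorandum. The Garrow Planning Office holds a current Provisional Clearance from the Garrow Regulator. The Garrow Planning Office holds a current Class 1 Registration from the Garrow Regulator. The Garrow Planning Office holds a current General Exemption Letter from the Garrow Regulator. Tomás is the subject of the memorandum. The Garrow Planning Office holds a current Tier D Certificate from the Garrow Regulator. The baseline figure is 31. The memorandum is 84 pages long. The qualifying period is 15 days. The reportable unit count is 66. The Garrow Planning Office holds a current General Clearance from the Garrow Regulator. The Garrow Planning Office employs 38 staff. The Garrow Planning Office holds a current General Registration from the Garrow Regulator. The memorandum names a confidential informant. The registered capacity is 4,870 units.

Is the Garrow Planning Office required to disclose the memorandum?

Exception (a)'s conditions are all satisfied: the qualifying period is 15 days, under the 20 days limit; the memorandum names a confidential informant; the number of pages in the record is 84, less than the 93 limit. But applying paragraphs (f)–(m): (f) operates against (a): a current Class 1 Registration is held. (g) would limit (f) — aggregate throughput is 6,000 units, less than the 6,050 units limit — but (h) sets (g) aside: (h) is triggered — the record's age is 33 years, meeting the 30 years threshold. (i) would limit (h) — the reportable unit count is 66, meeting the 63 threshold — but (j) sets (i) aside: (j) operates against (i): a current Standing Notice is held. (k) applies (a current Category F Notice is held), but yields to (l): (l) operates against (k): assessed value is $106,500, under the $140,500 limit. (m), which would lift (l), does not operate here — the baseline figure is 31, not under 31. Exception (a) does not apply.
Exception (b) is satisfied on its face — a current General Registration is held; a current Tier D Certificate is held. However, paragraph (n) must be considered: (n) operates against (b): a current General Exemption Letter is held. (b) is therefore removed.
Exception (c) is satisfied on its face — a written security-exemption finding has been issued; the registered capacity is 4,870 units, meeting the 4,850 units threshold. But applying paragraph (o): (o) operates against (c): a current Provisional Clearance is held. So (c) is unavailable.
All of (d)'s requirements are met (the memorandum is an unadopted draft; a current Schedule 5 Registration is held). But: (p) is engaged — Tomás is the subject of the memorandum. Exception (d) does not apply.
All of (e)'s requirements are met (the memorandum is privileged; the reference index is 226, less than the 237 limit). However, paragraph (q) must be considered: (q) operates against (e): a current General Clearance is held. (e) is therefore removed.
No exception displaces § 65.

Yes — the Garrow Planning Office must disclose the memorandum.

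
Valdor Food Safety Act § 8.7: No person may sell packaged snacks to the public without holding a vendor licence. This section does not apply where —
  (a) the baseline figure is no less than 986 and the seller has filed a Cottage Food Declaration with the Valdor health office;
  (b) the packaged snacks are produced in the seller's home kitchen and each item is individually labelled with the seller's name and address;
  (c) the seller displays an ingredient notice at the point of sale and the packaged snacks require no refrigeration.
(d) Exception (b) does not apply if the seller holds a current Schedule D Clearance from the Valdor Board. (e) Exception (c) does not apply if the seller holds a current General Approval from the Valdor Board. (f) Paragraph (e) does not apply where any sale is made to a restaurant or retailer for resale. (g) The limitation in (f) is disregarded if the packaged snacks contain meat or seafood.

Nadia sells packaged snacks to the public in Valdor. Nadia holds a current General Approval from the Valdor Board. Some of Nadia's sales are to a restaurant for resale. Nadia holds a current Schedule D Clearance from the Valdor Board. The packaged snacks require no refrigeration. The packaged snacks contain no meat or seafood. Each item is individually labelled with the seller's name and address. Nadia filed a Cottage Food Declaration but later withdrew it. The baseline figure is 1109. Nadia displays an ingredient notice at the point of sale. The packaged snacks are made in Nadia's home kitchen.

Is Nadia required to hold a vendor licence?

Exception (a) fails — the Cottage Food Declaration was withdrawn.
Exception (b): the packaged snacks are home-kitchen produced; items are individually labelled — every condition holds. Turning to paragraph (d): (d) operates against (b): a current Schedule D Clearance is held. Exception (b) does not apply.
Exception (c) is satisfied on its face — an ingredient notice is displayed; the packaged snacks are shelf-stable. Applying paragraphs (e)–(g): (e) would limit (c) — a current General Approval is held — but (f) sets (e) aside: (f) operates — some sales are to a restaurant for resale. (g), which would lift (f), is not engaged — the packaged snacks contain no meat or seafood. Exception (c) stands.

No — exception (c) applies; Nadia is not required to hold a vendor licence.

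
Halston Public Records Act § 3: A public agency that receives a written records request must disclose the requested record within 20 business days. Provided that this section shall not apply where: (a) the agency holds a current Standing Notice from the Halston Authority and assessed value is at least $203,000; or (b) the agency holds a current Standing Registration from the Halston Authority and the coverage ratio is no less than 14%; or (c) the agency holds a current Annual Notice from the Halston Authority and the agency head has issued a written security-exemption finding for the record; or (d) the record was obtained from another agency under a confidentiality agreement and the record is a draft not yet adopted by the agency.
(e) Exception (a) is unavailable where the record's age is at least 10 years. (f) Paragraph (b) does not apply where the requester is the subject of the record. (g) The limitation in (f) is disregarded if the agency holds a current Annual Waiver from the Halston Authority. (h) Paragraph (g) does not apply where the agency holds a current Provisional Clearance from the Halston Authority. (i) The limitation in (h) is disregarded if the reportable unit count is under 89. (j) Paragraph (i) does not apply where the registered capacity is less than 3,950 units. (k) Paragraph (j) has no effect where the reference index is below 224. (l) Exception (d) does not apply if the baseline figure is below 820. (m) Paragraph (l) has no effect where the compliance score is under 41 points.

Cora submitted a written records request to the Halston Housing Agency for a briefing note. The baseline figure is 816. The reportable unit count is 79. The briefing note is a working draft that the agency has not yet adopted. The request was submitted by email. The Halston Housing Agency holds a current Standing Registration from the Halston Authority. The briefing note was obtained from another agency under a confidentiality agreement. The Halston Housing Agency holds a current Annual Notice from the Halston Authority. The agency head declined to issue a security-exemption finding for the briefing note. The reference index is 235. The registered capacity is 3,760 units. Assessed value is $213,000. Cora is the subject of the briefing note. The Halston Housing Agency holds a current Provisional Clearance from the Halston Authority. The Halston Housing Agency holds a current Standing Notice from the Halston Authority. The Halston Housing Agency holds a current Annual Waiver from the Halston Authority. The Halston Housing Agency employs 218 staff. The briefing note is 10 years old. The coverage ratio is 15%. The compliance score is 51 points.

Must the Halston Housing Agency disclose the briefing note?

Exception (a) is satisfied on its face — a current Standing Notice is held; assessed value is $213,000, meeting the $203,000 threshold. But applying paragraph (e): (e) operates — the record's age is 10 years, meeting the 10 years threshold. So (a) is unavailable.
Exception (b)'s conditions are all satisfied: a current Standing Registration is held; the coverage ratio is 15%, meeting the 14% threshold. However, paragraphs (f)–(k) must be considered: (f) operates against (b): Cora is the subject of the briefing note. (g) is triggered (a current Annual Waiver is held), but is set aside by (h): (h) operates against (g): a current Provisional Clearance is held. (i) would limit (h) — the reportable unit count is 79, under the 89 limit — but (j) sets (i) aside: (j) is engaged — the registered capacity is 3,760 units, less than the 3,950 units limit. (k), which would lift (j), does not operate here — the reference index is 235, not below 224. Exception (b) does not apply.
Exception (c) requires that the agency head has issued a written security-exemption finding for the record; but the agency head declined to issue a security-exemption finding, so (c) is unavailable.
Exception (d)'s conditions are all satisfied: the briefing note was obtained under a confidentiality agreement; the briefing note is an unadopted draft. However, paragraphs (l)–(m) must be considered: (l) operates against (d): the baseline figure is 816, below the 820 limit. (m) is not triggered (the compliance score is 51 points, not under 41 points), so (l) stands. (d) is therefore removed.
No exception is made out. the Halston Housing Agency falls within the general rule.

Yes — the Halston Housing Agency must disclose the briefing note.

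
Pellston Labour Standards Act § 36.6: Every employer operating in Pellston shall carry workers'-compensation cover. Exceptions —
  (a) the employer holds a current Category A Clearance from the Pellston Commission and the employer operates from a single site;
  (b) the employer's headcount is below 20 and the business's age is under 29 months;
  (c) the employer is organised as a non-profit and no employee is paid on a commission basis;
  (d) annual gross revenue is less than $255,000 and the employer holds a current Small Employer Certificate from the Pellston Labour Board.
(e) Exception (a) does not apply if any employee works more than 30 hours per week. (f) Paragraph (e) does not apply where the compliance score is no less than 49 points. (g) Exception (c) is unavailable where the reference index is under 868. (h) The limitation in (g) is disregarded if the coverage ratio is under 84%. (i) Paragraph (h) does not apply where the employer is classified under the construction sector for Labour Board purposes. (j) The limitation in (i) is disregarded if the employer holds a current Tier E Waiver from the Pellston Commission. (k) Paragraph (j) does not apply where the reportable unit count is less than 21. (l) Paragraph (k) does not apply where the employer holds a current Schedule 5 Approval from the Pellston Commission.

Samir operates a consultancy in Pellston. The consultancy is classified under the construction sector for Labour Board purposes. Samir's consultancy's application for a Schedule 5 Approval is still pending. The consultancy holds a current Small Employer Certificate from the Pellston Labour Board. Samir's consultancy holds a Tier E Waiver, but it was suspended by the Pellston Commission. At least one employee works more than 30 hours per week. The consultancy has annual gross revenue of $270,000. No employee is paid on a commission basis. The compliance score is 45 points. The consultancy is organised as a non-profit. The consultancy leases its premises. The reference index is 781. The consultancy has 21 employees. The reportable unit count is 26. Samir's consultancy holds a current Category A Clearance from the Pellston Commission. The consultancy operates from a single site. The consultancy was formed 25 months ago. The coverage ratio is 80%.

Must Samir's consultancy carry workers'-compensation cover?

Yes — Samir's consultancy must carry workers'-compensation cover.

Exception (a) is satisfied on its face — a current Category A Clearance is held; the employer operates from a single site. Turning to paragraphs (e)–(f): (e) operates against (a): at least one employee exceeds 30 hours/week. (f) is not triggered (the compliance score is 45 points, short of 49 points), so (e) stands. So (a) is unavailable.
Exception (b) fails — the employer's headcount is 21, not below 20.
Exception (c)'s conditions are all satisfied: the employer is a non-profit; no employee is paid on commission. However, paragraphs (g)–(l) must be considered: (g) operates — the reference index is 781, under the 868 limit. (h) applies (the coverage ratio is 80%, under the 84% limit), but is displaced by (i): (i) applies — the consultancy is classified under the construction sector. (j) is inapplicable (no current Tier E Waiver is held), so (i) stands. Exception (c) does not apply.
Exception (d) does not apply: annual gross revenue is $270,000, not less than $255,000.
Every exception is unavailable, so the rule governs.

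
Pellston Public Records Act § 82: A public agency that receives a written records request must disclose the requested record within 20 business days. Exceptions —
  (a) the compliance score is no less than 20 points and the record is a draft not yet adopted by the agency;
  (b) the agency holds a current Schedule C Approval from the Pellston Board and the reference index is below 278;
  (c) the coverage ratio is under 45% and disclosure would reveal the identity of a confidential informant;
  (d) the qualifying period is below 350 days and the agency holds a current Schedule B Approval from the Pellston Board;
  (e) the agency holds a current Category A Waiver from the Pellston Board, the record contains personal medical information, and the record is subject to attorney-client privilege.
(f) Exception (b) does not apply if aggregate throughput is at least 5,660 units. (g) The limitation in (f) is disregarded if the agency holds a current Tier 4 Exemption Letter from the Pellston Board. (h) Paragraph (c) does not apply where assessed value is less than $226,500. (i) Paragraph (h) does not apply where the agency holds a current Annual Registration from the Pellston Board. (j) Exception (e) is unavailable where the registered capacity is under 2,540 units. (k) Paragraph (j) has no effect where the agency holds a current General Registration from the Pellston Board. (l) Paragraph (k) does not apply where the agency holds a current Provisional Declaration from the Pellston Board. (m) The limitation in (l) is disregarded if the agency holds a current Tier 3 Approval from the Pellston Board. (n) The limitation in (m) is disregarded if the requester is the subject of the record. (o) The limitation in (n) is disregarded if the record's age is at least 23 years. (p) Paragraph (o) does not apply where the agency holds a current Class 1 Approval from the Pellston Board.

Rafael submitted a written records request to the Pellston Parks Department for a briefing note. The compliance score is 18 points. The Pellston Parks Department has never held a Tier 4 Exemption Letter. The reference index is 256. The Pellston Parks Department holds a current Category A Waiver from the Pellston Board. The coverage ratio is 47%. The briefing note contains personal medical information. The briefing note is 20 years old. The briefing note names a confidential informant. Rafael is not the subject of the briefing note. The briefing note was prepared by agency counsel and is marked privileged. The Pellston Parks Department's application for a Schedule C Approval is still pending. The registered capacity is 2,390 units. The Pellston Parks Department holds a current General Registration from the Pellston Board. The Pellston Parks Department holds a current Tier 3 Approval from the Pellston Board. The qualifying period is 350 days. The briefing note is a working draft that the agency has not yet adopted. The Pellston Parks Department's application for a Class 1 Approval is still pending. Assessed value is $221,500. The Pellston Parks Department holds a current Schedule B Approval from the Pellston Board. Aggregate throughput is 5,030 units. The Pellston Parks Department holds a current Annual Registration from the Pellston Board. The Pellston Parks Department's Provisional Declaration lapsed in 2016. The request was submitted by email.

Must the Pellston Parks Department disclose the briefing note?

Exception (a) fails — the compliance score is 18 points, short of 20 points.
Exception (b) requires that the agency holds a current Schedule C Approval from the Pellston Board; but there is no Schedule C Approval in force, so (b) is unavailable.
Exception (c) fails — the coverage ratio is 47%, not under 45%.
Exception (d) requires that the qualifying period is below 350 days; but the qualifying period is 350 days, not below 350 days, so (d) is unavailable.
Exception (e): a current Category A Waiver is held; the briefing note contains personal medical information; the briefing note is privileged — every condition holds. Considering the limiting provisions: (j) would limit (e) — the registered capacity is 2,390 units, under the 2,540 units limit — but (k) sets (j) aside: (k) operates against (j): a current General Registration is held. (l) does not operate here (there is no Provisional Declaration in force), so (k) stands. Exception (e) stands.

No — exception (e) applies; the Pellston Parks Department is not required to disclose the briefing note.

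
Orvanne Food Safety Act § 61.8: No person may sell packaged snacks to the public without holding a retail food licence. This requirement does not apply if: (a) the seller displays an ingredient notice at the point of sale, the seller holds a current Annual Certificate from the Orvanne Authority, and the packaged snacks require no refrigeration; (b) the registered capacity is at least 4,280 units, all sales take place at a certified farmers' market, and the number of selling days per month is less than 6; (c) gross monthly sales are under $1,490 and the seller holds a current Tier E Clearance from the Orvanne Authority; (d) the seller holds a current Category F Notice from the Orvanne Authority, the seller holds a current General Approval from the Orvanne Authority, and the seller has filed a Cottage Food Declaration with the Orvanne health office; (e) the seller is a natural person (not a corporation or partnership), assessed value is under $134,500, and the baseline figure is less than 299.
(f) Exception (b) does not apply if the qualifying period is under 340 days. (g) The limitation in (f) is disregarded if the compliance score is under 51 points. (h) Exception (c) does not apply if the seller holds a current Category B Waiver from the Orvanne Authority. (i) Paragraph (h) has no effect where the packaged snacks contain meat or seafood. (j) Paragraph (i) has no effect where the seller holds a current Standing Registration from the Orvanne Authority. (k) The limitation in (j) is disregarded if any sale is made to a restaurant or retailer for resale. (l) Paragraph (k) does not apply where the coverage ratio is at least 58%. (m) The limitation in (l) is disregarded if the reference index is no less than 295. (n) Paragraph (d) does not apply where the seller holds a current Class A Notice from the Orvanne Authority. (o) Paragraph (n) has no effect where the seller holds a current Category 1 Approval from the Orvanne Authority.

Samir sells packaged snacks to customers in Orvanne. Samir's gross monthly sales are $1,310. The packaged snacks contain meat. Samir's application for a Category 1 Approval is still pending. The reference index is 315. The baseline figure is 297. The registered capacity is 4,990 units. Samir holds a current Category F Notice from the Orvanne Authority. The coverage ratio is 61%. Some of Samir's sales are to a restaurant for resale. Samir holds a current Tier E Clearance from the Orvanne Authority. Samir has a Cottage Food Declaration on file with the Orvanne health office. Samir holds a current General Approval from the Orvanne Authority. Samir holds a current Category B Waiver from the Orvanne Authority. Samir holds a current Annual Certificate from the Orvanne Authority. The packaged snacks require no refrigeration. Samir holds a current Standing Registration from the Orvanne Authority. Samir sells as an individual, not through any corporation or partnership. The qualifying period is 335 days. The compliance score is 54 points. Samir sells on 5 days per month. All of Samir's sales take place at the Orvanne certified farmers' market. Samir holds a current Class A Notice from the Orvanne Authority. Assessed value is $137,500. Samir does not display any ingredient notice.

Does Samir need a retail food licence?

No — exception (c) applies; Samir is not required to hold a retail food licence.

Exception (a) fails — no ingredient notice is displayed.
Exception (b)'s conditions are all satisfied: the registered capacity is 4,990 units, meeting the 4,280 units threshold; all sales are at a certified farmers' market; the number of selling days per month is 5, less than the 6 limit. But applying paragraphs (f)–(g): (f) operates against (b): the qualifying period is 335 days, under the 340 days limit. (g), which would lift (f), does not operate here — the compliance score is 54 points, not under 51 points. (b) is therefore removed.
Exception (c) is satisfied on its face — gross monthly sales are $1,310, under the $1,490 limit; a current Tier E Clearance is held. Under paragraphs (h)–(m): (h) would limit (c) — a current Category B Waiver is held — but (i) sets (h) aside: (i) operates against (h): the packaged snacks contain meat. (j) applies (a current Standing Registration is held), but is set aside by (k): (k) is engaged — some sales are to a restaurant for resale. (l) would limit (k) — the coverage ratio is 61%, meeting the 58% threshold — but (m) sets (l) aside: (m) operates — the reference index is 315, meeting the 295 threshold. (c) remains available.
Exception (d) is satisfied on its face — a current Category F Notice is held; a current General Approval is held; a Cottage Food Declaration is on file. Turning to paragraphs (n)–(o): (n) operates against (d): a current Class A Notice is held. (o), which would lift (n), is not engaged — the Category 1 Approval is not current. So (d) is unavailable.
Exception (e) does not apply: assessed value is $137,500, not under $134,500.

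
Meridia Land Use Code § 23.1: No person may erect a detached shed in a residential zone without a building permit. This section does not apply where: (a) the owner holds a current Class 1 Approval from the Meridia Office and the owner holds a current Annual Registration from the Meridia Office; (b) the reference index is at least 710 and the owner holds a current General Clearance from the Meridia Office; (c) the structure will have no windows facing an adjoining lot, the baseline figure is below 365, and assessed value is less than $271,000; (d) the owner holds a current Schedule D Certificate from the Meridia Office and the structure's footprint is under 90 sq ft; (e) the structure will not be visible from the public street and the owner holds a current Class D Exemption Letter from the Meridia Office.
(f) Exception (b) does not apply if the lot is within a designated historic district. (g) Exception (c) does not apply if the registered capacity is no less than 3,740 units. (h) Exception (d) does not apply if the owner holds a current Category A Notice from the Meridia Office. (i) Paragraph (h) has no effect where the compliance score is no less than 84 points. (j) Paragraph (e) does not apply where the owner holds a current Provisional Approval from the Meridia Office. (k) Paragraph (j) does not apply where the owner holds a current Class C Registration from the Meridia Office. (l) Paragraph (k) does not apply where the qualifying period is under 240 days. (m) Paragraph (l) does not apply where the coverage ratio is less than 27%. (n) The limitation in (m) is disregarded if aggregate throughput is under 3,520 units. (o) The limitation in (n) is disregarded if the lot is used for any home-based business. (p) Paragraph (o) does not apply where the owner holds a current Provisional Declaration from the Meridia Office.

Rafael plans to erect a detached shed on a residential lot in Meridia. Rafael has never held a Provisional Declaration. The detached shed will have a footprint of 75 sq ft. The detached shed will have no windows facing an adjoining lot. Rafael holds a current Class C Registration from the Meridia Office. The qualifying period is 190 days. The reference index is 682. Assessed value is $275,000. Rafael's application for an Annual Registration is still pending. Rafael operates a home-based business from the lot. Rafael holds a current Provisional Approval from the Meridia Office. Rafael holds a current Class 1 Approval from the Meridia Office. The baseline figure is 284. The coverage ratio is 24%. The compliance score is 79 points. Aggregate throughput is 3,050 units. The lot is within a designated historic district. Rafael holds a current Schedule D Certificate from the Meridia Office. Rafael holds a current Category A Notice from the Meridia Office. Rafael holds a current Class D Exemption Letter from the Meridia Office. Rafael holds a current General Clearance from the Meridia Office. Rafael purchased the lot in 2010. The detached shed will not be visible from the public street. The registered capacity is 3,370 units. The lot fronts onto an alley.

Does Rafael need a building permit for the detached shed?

No — exception (e) applies; Rafael does not need a building permit.

Exception (a) does not apply: no current Annual Registration is held.
Exception (b) fails — the reference index is 682, short of 710.
Exception (c) does not apply: assessed value is $275,000, not less than $271,000.
All of (d)'s requirements are met (a current Schedule D Certificate is held; the structure's footprint is 75 sq ft, under the 90 sq ft limit). But applying paragraphs (h)–(i): (h) is triggered — a current Category A Notice is held. (i) does not operate here (the compliance score is 79 points, short of 84 points), so (h) stands. Exception (d) does not apply.
Exception (e) is satisfied on its face — the structure will not be visible from the street; a current Class D Exemption Letter is held. As to paragraphs (j)–(p): (j) is engaged (a current Provisional Approval is held), but yields to (k): (k) applies — a current Class C Registration is held. (l) is triggered (the qualifying period is 190 days, under the 240 days limit), but is set aside by (m): (m) applies — the coverage ratio is 24%, less than the 27% limit. (n) applies (aggregate throughput is 3,050 units, under the 3,520 units limit), but is displaced by (o): (o) applies — a home-based business operates on the lot. (p), which would lift (o), is not triggered — the Provisional Declaration is not current. (e) remains available.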